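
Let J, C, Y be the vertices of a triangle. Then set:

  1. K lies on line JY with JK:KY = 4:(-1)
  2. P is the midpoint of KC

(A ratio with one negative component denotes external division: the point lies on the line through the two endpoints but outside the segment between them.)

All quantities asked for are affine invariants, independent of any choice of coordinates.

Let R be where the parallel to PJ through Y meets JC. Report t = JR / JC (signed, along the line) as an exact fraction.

t = -3/4

Choose coordinates J = (0, 0), C = (1, 0), Y = (0, 1).
1. K lies on line JY with JK:KY = 4:(-1) ⇒ K = (0, 4/3)
2. P is the midpoint of KC ⇒ P = (1/2, 2/3)
through Y parallel to PJ: direction (-1/2, -2/3); meets JC at R = (-3/4, 0)
R = J + t·(C−J) with t = -3/4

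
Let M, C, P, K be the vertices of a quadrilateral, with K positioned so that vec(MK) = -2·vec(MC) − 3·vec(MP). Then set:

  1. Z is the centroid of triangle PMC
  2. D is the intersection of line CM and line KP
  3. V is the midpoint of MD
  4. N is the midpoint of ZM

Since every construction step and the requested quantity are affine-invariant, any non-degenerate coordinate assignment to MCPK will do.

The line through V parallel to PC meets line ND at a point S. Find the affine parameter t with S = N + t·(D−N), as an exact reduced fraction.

Set M = (0, 0), C = (1, 0), P = (0, 1), K = (-2, -3); any affine frame gives the same invariant.
1. Z is the centroid of triangle PMC ⇒ Z = (1/3, 1/3)
2. D is the intersection of line CM and line KP ⇒ D = (-1/2, 0)
3. V is the midpoint of MD ⇒ V = (-1/4, 0)
4. N is the midpoint of ZM ⇒ N = (1/6, 1/6)
through V parallel to PC: direction (1, -1); meets ND at S = (-3/10, 1/20)
S = N + t·(D−N) with t = 7/10

t = 7/10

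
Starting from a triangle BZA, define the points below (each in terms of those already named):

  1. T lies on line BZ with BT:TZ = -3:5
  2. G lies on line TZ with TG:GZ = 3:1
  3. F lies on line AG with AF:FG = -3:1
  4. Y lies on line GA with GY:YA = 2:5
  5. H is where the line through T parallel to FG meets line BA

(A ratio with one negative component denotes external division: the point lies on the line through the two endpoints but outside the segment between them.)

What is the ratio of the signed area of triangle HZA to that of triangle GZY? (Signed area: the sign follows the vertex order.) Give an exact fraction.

[HZA]:[GZY] = 28

Assign B = (0, 0), Z = (1, 0), A = (0, 1) — the answer is frame-independent, so this choice is without loss of generality.
1. T lies on line BZ with BT:TZ = -3:5 ⇒ T = (-3/2, 0)
2. G lies on line TZ with TG:GZ = 3:1 ⇒ G = (3/8, 0)
3. F lies on line AG with AF:FG = -3:1 ⇒ F = (9/16, -1/2)
4. Y lies on line GA with GY:YA = 2:5 ⇒ Y = (15/56, 2/7)
5. H is where the line through T parallel to FG meets line BA ⇒ H = (0, -4)
2·[HZA] = 5, 2·[GZY] = 5/28
[HZA]:[GZY] = 5:5/28 = 28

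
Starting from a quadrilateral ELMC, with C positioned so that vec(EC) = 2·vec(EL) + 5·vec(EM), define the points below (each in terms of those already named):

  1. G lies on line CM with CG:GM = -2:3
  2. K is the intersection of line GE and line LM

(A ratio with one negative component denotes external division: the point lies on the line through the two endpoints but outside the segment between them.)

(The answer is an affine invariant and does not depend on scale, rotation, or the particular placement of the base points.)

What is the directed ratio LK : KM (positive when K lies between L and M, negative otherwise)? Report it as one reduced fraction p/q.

Set E = (0, 0), L = (1, 0), M = (0, 1), C = (2, 5); any affine frame gives the same invariant.
1. G lies on line CM with CG:GM = -2:3 ⇒ G = (6, 13)
2. K is the intersection of line GE and line LM ⇒ K = (6/19, 13/19)
K = L + t·(M−L) with t = 13/19, so LK:KM = t:(1−t) = 13/19:6/19

LK:KM = 13/6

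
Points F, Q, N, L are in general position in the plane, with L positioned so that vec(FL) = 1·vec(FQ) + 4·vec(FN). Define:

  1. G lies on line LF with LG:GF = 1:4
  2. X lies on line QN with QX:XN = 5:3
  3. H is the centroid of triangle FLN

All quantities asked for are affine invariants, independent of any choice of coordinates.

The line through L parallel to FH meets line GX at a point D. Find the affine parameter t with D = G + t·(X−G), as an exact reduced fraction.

t = 4/9

Assign F = (0, 0), Q = (1, 0), N = (0, 1), L = (1, 4) — the answer is frame-independent, so this choice is without loss of generality.
1. G lies on line LF with LG:GF = 1:4 ⇒ G = (4/5, 16/5)
2. X lies on line QN with QX:XN = 5:3 ⇒ X = (3/8, 5/8)
3. H is the centroid of triangle FLN ⇒ H = (1/3, 5/3)
through L parallel to FH: direction (1/3, 5/3); meets GX at D = (11/18, 37/18)
D = G + t·(X−G) with t = 4/9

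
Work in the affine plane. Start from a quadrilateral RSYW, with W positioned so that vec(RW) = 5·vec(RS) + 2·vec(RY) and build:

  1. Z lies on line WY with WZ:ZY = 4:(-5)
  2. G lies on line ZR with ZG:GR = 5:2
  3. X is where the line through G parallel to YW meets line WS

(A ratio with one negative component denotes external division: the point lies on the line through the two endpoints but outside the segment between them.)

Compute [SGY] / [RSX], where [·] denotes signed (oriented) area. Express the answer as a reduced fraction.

Work in coordinates with R = (0, 0), S = (1, 0), Y = (0, 1), W = (5, 2).
1. Z lies on line WY with WZ:ZY = 4:(-5) ⇒ Z = (25, 6)
2. G lies on line ZR with ZG:GR = 5:2 ⇒ G = (50/7, 12/7)
3. X is where the line through G parallel to YW meets line WS ⇒ X = (55/21, 17/21)
2·[SGY] = 55/7, 2·[RSX] = 17/21
[SGY]:[RSX] = 55/7:17/21 = 165/17

[SGY]:[RSX] = 165/17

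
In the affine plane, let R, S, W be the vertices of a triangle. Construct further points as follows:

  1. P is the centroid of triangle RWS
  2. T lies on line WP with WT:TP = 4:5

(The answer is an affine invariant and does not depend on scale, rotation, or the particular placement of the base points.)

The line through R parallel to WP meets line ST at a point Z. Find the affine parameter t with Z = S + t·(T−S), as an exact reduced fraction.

Choose coordinates R = (0, 0), S = (1, 0), W = (0, 1).
1. P is the centroid of triangle RWS ⇒ P = (1/3, 1/3)
2. T lies on line WP with WT:TP = 4:5 ⇒ T = (4/27, 19/27)
through R parallel to WP: direction (1/3, -2/3); meets ST at Z = (-19/27, 38/27)
Z = S + t·(T−S) with t = 2

t = 2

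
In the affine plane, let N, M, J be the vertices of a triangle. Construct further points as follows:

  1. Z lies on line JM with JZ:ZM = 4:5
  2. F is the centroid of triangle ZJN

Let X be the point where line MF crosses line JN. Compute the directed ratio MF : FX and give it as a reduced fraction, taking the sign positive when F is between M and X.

Work in coordinates with N = (0, 0), M = (1, 0), J = (0, 1).
1. Z lies on line JM with JZ:ZM = 4:5 ⇒ Z = (4/9, 5/9)
2. F is the centroid of triangle ZJN ⇒ F = (4/27, 14/27)
line MF meets JN at X = (0, 14/23)
F = M + t·(X−M) with t = 23/27, so MF:FX = 23/27:4/27

MF:FX = 23/4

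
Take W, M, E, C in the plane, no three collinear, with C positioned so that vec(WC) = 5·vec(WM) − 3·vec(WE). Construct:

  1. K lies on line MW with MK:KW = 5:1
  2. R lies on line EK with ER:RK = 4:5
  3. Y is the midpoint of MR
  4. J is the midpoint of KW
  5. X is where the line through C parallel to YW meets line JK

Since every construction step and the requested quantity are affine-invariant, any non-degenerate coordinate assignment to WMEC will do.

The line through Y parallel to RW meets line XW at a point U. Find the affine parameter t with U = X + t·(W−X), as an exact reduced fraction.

Work in coordinates with W = (0, 0), M = (1, 0), E = (0, 1), C = (5, -3).
1. K lies on line MW with MK:KW = 5:1 ⇒ K = (1/6, 0)
2. R lies on line EK with ER:RK = 4:5 ⇒ R = (2/27, 5/9)
3. Y is the midpoint of MR ⇒ Y = (29/54, 5/18)
4. J is the midpoint of KW ⇒ J = (1/12, 0)
5. X is where the line through C parallel to YW meets line JK ⇒ X = (54/5, 0)
through Y parallel to RW: direction (-2/27, -5/9); meets XW at U = (1/2, 0)
U = X + t·(W−X) with t = 103/108

t = 103/108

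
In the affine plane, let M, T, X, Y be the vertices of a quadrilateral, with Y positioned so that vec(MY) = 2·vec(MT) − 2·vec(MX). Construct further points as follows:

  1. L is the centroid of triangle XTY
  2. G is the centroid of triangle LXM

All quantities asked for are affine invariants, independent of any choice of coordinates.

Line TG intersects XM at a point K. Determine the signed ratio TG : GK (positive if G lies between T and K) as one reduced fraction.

TG:GK = 2

Assign M = (0, 0), T = (1, 0), X = (0, 1), Y = (2, -2) — the answer is frame-independent, so this choice is without loss of generality.
1. L is the centroid of triangle XTY ⇒ L = (1, -1/3)
2. G is the centroid of triangle LXM ⇒ G = (1/3, 2/9)
line TG meets XM at K = (0, 1/3)
G = T + t·(K−T) with t = 2/3, so TG:GK = 2/3:1/3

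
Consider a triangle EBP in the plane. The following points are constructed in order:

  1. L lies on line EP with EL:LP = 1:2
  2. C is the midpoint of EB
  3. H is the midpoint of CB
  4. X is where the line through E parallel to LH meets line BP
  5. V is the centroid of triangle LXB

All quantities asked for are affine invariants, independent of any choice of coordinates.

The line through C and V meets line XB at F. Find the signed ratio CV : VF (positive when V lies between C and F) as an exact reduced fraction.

Work in coordinates with E = (0, 0), B = (1, 0), P = (0, 1).
1. L lies on line EP with EL:LP = 1:2 ⇒ L = (0, 1/3)
2. C is the midpoint of EB ⇒ C = (1/2, 0)
3. H is the midpoint of CB ⇒ H = (3/4, 0)
4. X is where the line through E parallel to LH meets line BP ⇒ X = (9/5, -4/5)
5. V is the centroid of triangle LXB ⇒ V = (14/15, -7/45)
line CV meets XB at F = (32/25, -7/25)
V = C + t·(F−C) with t = 5/9, so CV:VF = 5/9:4/9

CV:VF = 5/4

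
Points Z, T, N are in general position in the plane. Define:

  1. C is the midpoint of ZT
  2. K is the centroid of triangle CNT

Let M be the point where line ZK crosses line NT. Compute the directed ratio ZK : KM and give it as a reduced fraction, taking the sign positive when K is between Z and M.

ZK:KM = 5

Set Z = (0, 0), T = (1, 0), N = (0, 1); any affine frame gives the same invariant.
1. C is the midpoint of ZT ⇒ C = (1/2, 0)
2. K is the centroid of triangle CNT ⇒ K = (1/2, 1/3)
line ZK meets NT at M = (3/5, 2/5)
K = Z + t·(M−Z) with t = 5/6, so ZK:KM = 5/6:1/6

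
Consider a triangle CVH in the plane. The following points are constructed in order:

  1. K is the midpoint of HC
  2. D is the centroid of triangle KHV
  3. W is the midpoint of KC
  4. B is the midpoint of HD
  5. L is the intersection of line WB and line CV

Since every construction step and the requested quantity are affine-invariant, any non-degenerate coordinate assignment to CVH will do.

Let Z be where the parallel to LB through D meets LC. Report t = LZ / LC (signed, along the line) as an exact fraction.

t = 3

Set C = (0, 0), V = (1, 0), H = (0, 1); any affine frame gives the same invariant.
1. K is the midpoint of HC ⇒ K = (0, 1/2)
2. D is the centroid of triangle KHV ⇒ D = (1/3, 1/2)
3. W is the midpoint of KC ⇒ W = (0, 1/4)
4. B is the midpoint of HD ⇒ B = (1/6, 3/4)
5. L is the intersection of line WB and line CV ⇒ L = (-1/12, 0)
through D parallel to LB: direction (1/4, 3/4); meets LC at Z = (1/6, 0)
Z = L + t·(C−L) with t = 3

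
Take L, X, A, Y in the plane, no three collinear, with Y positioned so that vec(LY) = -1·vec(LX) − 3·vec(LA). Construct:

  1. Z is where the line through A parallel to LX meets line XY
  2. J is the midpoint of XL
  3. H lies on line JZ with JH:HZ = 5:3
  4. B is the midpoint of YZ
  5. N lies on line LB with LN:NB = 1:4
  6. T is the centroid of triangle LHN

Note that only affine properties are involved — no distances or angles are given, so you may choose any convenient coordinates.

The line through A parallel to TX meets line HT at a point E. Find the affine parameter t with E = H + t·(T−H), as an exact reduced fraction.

t = -28/279

Assign L = (0, 0), X = (1, 0), A = (0, 1), Y = (-1, -3) — the answer is frame-independent, so this choice is without loss of generality.
1. Z is where the line through A parallel to LX meets line XY ⇒ Z = (5/3, 1)
2. J is the midpoint of XL ⇒ J = (1/2, 0)
3. H lies on line JZ with JH:HZ = 5:3 ⇒ H = (59/48, 5/8)
4. B is the midpoint of YZ ⇒ B = (1/3, -1)
5. N lies on line LB with LN:NB = 1:4 ⇒ N = (1/15, -1/5)
6. T is the centroid of triangle LHN ⇒ T = (311/720, 17/120)
through A parallel to TX: direction (409/720, -17/120); meets HT at E = (262987/200880, 22549/33480)
E = H + t·(T−H) with t = -28/279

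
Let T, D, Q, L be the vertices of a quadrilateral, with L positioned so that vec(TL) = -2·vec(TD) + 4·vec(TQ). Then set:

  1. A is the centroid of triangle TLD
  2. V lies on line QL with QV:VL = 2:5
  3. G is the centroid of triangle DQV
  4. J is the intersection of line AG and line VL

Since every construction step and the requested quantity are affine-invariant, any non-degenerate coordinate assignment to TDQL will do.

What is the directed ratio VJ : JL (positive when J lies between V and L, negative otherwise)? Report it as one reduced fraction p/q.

Assign T = (0, 0), D = (1, 0), Q = (0, 1), L = (-2, 4) — the answer is frame-independent, so this choice is without loss of generality.
1. A is the centroid of triangle TLD ⇒ A = (-1/3, 4/3)
2. V lies on line QL with QV:VL = 2:5 ⇒ V = (-4/7, 13/7)
3. G is the centroid of triangle DQV ⇒ G = (1/7, 20/21)
4. J is the intersection of line AG and line VL ⇒ J = (-2/21, 8/7)
J = V + t·(L−V) with t = -1/3, so VJ:JL = t:(1−t) = -1/3:4/3

VJ:JL = -1/4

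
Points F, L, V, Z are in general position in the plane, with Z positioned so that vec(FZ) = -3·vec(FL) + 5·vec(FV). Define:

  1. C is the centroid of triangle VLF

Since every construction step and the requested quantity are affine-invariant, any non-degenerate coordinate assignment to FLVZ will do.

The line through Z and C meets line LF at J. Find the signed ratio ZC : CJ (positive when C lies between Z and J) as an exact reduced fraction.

ZC:CJ = 14

Work in coordinates with F = (0, 0), L = (1, 0), V = (0, 1), Z = (-3, 5).
1. C is the centroid of triangle VLF ⇒ C = (1/3, 1/3)
line ZC meets LF at J = (4/7, 0)
C = Z + t·(J−Z) with t = 14/15, so ZC:CJ = 14/15:1/15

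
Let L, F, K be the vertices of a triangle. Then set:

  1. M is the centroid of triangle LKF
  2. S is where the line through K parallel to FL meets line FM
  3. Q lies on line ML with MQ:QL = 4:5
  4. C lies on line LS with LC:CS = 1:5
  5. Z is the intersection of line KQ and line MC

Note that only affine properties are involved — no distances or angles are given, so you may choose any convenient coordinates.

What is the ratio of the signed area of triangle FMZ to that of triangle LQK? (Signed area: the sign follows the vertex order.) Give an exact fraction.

Work in coordinates with L = (0, 0), F = (1, 0), K = (0, 1).
1. M is the centroid of triangle LKF ⇒ M = (1/3, 1/3)
2. S is where the line through K parallel to FL meets line FM ⇒ S = (-1, 1)
3. Q lies on line ML with MQ:QL = 4:5 ⇒ Q = (5/27, 5/27)
4. C lies on line LS with LC:CS = 1:5 ⇒ C = (-1/6, 1/6)
5. Z is the intersection of line KQ and line MC ⇒ Z = (35/213, 59/213)
2·[FMZ] = 20/213, 2·[LQK] = 5/27
[FMZ]:[LQK] = 20/213:5/27 = 36/71

[FMZ]:[LQK] = 36/71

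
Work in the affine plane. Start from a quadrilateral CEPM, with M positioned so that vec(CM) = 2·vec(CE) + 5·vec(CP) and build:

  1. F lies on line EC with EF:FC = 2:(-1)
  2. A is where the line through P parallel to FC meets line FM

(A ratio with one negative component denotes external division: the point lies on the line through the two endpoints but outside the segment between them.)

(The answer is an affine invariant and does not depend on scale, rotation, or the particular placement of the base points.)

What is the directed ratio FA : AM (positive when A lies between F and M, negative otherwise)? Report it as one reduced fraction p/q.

FA:AM = 1/4

Assign C = (0, 0), E = (1, 0), P = (0, 1), M = (2, 5) — the answer is frame-independent, so this choice is without loss of generality.
1. F lies on line EC with EF:FC = 2:(-1) ⇒ F = (-1, 0)
2. A is where the line through P parallel to FC meets line FM ⇒ A = (-2/5, 1)
A = F + t·(M−F) with t = 1/5, so FA:AM = t:(1−t) = 1/5:4/5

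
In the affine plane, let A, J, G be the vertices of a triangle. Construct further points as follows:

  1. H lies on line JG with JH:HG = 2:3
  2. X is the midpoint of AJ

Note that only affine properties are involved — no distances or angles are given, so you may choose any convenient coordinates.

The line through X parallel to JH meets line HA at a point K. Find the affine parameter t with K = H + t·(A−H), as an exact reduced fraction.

t = 1/2

Choose coordinates A = (0, 0), J = (1, 0), G = (0, 1).
1. H lies on line JG with JH:HG = 2:3 ⇒ H = (3/5, 2/5)
2. X is the midpoint of AJ ⇒ X = (1/2, 0)
through X parallel to JH: direction (-2/5, 2/5); meets HA at K = (3/10, 1/5)
K = H + t·(A−H) with t = 1/2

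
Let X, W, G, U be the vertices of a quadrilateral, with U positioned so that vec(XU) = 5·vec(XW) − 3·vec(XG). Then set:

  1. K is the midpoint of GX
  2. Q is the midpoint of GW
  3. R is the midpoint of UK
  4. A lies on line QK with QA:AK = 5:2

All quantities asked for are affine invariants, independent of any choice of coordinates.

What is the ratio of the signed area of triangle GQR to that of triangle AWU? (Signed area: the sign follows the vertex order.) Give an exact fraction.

[GQR]:[AWU] = -7/32

Set X = (0, 0), W = (1, 0), G = (0, 1), U = (5, -3); any affine frame gives the same invariant.
1. K is the midpoint of GX ⇒ K = (0, 1/2)
2. Q is the midpoint of GW ⇒ Q = (1/2, 1/2)
3. R is the midpoint of UK ⇒ R = (5/2, -5/4)
4. A lies on line QK with QA:AK = 5:2 ⇒ A = (1/7, 1/2)
2·[GQR] = 1/8, 2·[AWU] = -4/7
[GQR]:[AWU] = 1/8:-4/7 = -7/32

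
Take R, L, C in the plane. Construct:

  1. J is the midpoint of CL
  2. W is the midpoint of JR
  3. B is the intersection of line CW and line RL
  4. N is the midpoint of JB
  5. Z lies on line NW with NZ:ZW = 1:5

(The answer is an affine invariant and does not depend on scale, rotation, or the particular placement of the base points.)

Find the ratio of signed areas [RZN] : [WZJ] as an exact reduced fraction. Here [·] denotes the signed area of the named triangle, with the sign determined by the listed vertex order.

[RZN]:[WZJ] = -1/5

Set R = (0, 0), L = (1, 0), C = (0, 1); any affine frame gives the same invariant.
1. J is the midpoint of CL ⇒ J = (1/2, 1/2)
2. W is the midpoint of JR ⇒ W = (1/4, 1/4)
3. B is the intersection of line CW and line RL ⇒ B = (1/3, 0)
4. N is the midpoint of JB ⇒ N = (5/12, 1/4)
5. Z lies on line NW with NZ:ZW = 1:5 ⇒ Z = (7/18, 1/4)
2·[RZN] = -1/144, 2·[WZJ] = 5/144
[RZN]:[WZJ] = -1/144:5/144 = -1/5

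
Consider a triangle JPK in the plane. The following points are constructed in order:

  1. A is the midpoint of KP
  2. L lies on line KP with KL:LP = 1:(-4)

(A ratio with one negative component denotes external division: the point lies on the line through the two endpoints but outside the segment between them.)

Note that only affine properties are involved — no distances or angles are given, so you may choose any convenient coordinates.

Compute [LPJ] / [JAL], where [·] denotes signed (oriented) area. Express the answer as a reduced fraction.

[LPJ]:[JAL] = -8/5

Choose coordinates J = (0, 0), P = (1, 0), K = (0, 1).
1. A is the midpoint of KP ⇒ A = (1/2, 1/2)
2. L lies on line KP with KL:LP = 1:(-4) ⇒ L = (-1/3, 4/3)
2·[LPJ] = -4/3, 2·[JAL] = 5/6
[LPJ]:[JAL] = -4/3:5/6 = -8/5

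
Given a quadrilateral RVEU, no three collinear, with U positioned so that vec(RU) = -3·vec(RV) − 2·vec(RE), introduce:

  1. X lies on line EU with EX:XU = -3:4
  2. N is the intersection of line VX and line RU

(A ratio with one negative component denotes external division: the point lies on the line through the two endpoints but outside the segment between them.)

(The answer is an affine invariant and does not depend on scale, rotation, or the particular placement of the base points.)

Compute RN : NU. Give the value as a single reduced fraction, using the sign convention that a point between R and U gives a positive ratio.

RN:NU = -5/12

Choose coordinates R = (0, 0), V = (1, 0), E = (0, 1), U = (-3, -2).
1. X lies on line EU with EX:XU = -3:4 ⇒ X = (9, 10)
2. N is the intersection of line VX and line RU ⇒ N = (15/7, 10/7)
N = R + t·(U−R) with t = -5/7, so RN:NU = t:(1−t) = -5/7:12/7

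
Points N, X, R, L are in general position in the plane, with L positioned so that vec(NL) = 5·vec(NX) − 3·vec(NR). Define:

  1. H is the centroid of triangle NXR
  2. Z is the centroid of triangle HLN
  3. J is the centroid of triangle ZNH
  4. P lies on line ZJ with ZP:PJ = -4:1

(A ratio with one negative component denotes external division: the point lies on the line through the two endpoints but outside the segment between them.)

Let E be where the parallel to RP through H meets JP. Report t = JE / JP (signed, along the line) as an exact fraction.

Assign N = (0, 0), X = (1, 0), R = (0, 1), L = (5, -3) — the answer is frame-independent, so this choice is without loss of generality.
1. H is the centroid of triangle NXR ⇒ H = (1/3, 1/3)
2. Z is the centroid of triangle HLN ⇒ Z = (16/9, -8/9)
3. J is the centroid of triangle ZNH ⇒ J = (19/27, -5/27)
4. P lies on line ZJ with ZP:PJ = -4:1 ⇒ P = (28/81, 4/81)
through H parallel to RP: direction (28/81, -77/81); meets JP at E = (113/243, -7/243)
E = J + t·(P−J) with t = 2/3

t = 2/3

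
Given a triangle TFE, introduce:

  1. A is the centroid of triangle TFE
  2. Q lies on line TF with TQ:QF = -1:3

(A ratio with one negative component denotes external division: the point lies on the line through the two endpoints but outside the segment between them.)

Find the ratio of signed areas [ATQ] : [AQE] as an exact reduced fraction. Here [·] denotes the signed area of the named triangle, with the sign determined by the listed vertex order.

Choose coordinates T = (0, 0), F = (1, 0), E = (0, 1).
1. A is the centroid of triangle TFE ⇒ A = (1/3, 1/3)
2. Q lies on line TF with TQ:QF = -1:3 ⇒ Q = (-1/2, 0)
2·[ATQ] = -1/6, 2·[AQE] = -2/3
[ATQ]:[AQE] = -1/6:-2/3 = 1/4

[ATQ]:[AQE] = 1/4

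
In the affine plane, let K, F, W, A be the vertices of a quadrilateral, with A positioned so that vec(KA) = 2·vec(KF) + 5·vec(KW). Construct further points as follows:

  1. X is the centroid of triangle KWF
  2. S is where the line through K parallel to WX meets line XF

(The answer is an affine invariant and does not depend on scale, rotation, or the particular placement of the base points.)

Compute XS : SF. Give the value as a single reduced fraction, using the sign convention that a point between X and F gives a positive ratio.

Work in coordinates with K = (0, 0), F = (1, 0), W = (0, 1), A = (2, 5).
1. X is the centroid of triangle KWF ⇒ X = (1/3, 1/3)
2. S is where the line through K parallel to WX meets line XF ⇒ S = (-1/3, 2/3)
S = X + t·(F−X) with t = -1, so XS:SF = t:(1−t) = -1:2

XS:SF = -1/2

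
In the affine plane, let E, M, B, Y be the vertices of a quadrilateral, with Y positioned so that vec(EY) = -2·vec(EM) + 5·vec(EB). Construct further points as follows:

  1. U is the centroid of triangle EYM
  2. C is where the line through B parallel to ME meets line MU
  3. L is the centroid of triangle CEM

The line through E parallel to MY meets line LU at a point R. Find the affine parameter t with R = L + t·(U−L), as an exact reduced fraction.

t = -9

Work in coordinates with E = (0, 0), M = (1, 0), B = (0, 1), Y = (-2, 5).
1. U is the centroid of triangle EYM ⇒ U = (-1/3, 5/3)
2. C is where the line through B parallel to ME meets line MU ⇒ C = (1/5, 1)
3. L is the centroid of triangle CEM ⇒ L = (2/5, 1/3)
through E parallel to MY: direction (-3, 5); meets LU at R = (7, -35/3)
R = L + t·(U−L) with t = -9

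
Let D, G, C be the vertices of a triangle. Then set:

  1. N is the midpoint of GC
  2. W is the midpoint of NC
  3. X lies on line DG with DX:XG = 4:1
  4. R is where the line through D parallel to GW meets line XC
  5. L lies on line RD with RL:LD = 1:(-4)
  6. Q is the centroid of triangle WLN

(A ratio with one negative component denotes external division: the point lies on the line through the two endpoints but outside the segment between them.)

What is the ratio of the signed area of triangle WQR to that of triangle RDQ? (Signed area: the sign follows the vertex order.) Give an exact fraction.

Set D = (0, 0), G = (1, 0), C = (0, 1); any affine frame gives the same invariant.
1. N is the midpoint of GC ⇒ N = (1/2, 1/2)
2. W is the midpoint of NC ⇒ W = (1/4, 3/4)
3. X lies on line DG with DX:XG = 4:1 ⇒ X = (4/5, 0)
4. R is where the line through D parallel to GW meets line XC ⇒ R = (4, -4)
5. L lies on line RD with RL:LD = 1:(-4) ⇒ L = (16/3, -16/3)
6. Q is the centroid of triangle WLN ⇒ Q = (73/36, -49/36)
2·[WQR] = -19/36, 2·[RDQ] = -8/3
[WQR]:[RDQ] = -19/36:-8/3 = 19/96

[WQR]:[RDQ] = 19/96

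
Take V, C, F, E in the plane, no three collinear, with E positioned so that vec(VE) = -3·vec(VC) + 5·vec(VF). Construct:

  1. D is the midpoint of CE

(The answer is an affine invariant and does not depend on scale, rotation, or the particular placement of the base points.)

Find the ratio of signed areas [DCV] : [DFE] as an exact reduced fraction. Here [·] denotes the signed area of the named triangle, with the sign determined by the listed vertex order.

[DCV]:[DFE] = 5

Assign V = (0, 0), C = (1, 0), F = (0, 1), E = (-3, 5) — the answer is frame-independent, so this choice is without loss of generality.
1. D is the midpoint of CE ⇒ D = (-1, 5/2)
2·[DCV] = -5/2, 2·[DFE] = -1/2
[DCV]:[DFE] = -5/2:-1/2 = 5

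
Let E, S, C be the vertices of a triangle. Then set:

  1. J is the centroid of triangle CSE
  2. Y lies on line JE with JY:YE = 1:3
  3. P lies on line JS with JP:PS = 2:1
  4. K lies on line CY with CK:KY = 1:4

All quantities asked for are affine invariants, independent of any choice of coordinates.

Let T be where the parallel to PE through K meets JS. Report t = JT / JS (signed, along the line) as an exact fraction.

Set E = (0, 0), S = (1, 0), C = (0, 1); any affine frame gives the same invariant.
1. J is the centroid of triangle CSE ⇒ J = (1/3, 1/3)
2. Y lies on line JE with JY:YE = 1:3 ⇒ Y = (1/4, 1/4)
3. P lies on line JS with JP:PS = 2:1 ⇒ P = (7/9, 1/9)
4. K lies on line CY with CK:KY = 1:4 ⇒ K = (1/20, 17/20)
through K parallel to PE: direction (-7/9, -1/9); meets JS at T = (-8/15, 23/30)
T = J + t·(S−J) with t = -13/10

t = -13/10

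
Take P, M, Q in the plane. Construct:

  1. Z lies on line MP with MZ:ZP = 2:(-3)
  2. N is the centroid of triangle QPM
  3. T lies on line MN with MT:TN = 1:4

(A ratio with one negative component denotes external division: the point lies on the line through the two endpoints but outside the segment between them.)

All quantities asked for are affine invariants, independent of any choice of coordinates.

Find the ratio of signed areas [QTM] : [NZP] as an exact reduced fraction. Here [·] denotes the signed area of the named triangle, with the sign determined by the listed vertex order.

[QTM]:[NZP] = -1/15

Set P = (0, 0), M = (1, 0), Q = (0, 1); any affine frame gives the same invariant.
1. Z lies on line MP with MZ:ZP = 2:(-3) ⇒ Z = (3, 0)
2. N is the centroid of triangle QPM ⇒ N = (1/3, 1/3)
3. T lies on line MN with MT:TN = 1:4 ⇒ T = (13/15, 1/15)
2·[QTM] = 1/15, 2·[NZP] = -1
[QTM]:[NZP] = 1/15:-1 = -1/15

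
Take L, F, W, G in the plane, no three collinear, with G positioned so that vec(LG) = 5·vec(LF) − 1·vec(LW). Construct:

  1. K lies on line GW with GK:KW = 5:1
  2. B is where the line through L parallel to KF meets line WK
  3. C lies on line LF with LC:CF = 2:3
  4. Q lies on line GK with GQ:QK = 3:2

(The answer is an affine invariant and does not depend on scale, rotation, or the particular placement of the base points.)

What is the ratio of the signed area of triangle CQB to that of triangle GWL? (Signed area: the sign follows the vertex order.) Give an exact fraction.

Set L = (0, 0), F = (1, 0), W = (0, 1), G = (5, -1); any affine frame gives the same invariant.
1. K lies on line GW with GK:KW = 5:1 ⇒ K = (5/6, 2/3)
2. B is where the line through L parallel to KF meets line WK ⇒ B = (-5/18, 10/9)
3. C lies on line LF with LC:CF = 2:3 ⇒ C = (2/5, 0)
4. Q lies on line GK with GQ:QK = 3:2 ⇒ Q = (5/2, 0)
2·[CQB] = 7/3, 2·[GWL] = 5
[CQB]:[GWL] = 7/3:5 = 7/15

[CQB]:[GWL] = 7/15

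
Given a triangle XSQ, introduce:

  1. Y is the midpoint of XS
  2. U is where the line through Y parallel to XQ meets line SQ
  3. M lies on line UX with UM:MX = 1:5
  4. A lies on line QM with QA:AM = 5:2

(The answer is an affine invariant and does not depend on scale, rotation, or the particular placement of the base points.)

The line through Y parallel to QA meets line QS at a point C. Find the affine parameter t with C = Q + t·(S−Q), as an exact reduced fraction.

Set X = (0, 0), S = (1, 0), Q = (0, 1); any affine frame gives the same invariant.
1. Y is the midpoint of XS ⇒ Y = (1/2, 0)
2. U is where the line through Y parallel to XQ meets line SQ ⇒ U = (1/2, 1/2)
3. M lies on line UX with UM:MX = 1:5 ⇒ M = (5/12, 5/12)
4. A lies on line QM with QA:AM = 5:2 ⇒ A = (25/84, 7/12)
through Y parallel to QA: direction (25/84, -5/12); meets QS at C = (-3/4, 7/4)
C = Q + t·(S−Q) with t = -3/4

t = -3/4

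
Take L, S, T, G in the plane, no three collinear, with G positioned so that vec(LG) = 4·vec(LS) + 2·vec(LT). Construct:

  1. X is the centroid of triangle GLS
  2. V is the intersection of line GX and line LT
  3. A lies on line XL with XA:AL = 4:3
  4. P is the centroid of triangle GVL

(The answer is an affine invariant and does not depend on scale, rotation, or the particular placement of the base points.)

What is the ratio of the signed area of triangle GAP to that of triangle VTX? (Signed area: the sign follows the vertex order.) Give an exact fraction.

Set L = (0, 0), S = (1, 0), T = (0, 1), G = (4, 2); any affine frame gives the same invariant.
1. X is the centroid of triangle GLS ⇒ X = (5/3, 2/3)
2. V is the intersection of line GX and line LT ⇒ V = (0, -2/7)
3. A lies on line XL with XA:AL = 4:3 ⇒ A = (5/7, 2/7)
4. P is the centroid of triangle GVL ⇒ P = (4/3, 4/7)
2·[GAP] = 6/49, 2·[VTX] = -15/7
[GAP]:[VTX] = 6/49:-15/7 = -2/35

[GAP]:[VTX] = -2/35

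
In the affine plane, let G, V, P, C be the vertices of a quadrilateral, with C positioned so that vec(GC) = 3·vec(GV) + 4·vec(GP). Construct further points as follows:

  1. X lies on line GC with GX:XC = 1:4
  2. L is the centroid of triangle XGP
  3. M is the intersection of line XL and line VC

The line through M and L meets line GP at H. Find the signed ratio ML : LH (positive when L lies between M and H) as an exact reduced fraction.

ML:LH = 22/3

Assign G = (0, 0), V = (1, 0), P = (0, 1), C = (3, 4) — the answer is frame-independent, so this choice is without loss of generality.
1. X lies on line GC with GX:XC = 1:4 ⇒ X = (3/5, 4/5)
2. L is the centroid of triangle XGP ⇒ L = (1/5, 3/5)
3. M is the intersection of line XL and line VC ⇒ M = (5/3, 4/3)
line ML meets GP at H = (0, 1/2)
L = M + t·(H−M) with t = 22/25, so ML:LH = 22/25:3/25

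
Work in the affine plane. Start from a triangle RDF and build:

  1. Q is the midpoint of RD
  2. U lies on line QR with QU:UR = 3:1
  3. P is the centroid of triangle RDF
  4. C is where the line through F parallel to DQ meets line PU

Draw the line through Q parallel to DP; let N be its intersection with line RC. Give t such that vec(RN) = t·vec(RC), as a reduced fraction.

t = 2/11

Work in coordinates with R = (0, 0), D = (1, 0), F = (0, 1).
1. Q is the midpoint of RD ⇒ Q = (1/2, 0)
2. U lies on line QR with QU:UR = 3:1 ⇒ U = (1/8, 0)
3. P is the centroid of triangle RDF ⇒ P = (1/3, 1/3)
4. C is where the line through F parallel to DQ meets line PU ⇒ C = (3/4, 1)
through Q parallel to DP: direction (-2/3, 1/3); meets RC at N = (3/22, 2/11)
N = R + t·(C−R) with t = 2/11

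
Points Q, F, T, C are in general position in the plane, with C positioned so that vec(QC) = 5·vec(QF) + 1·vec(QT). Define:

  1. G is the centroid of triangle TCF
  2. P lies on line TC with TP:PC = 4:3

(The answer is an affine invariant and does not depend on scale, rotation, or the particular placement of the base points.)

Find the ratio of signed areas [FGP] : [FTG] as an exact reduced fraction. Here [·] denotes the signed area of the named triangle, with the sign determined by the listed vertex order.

Choose coordinates Q = (0, 0), F = (1, 0), T = (0, 1), C = (5, 1).
1. G is the centroid of triangle TCF ⇒ G = (2, 2/3)
2. P lies on line TC with TP:PC = 4:3 ⇒ P = (20/7, 1)
2·[FGP] = -5/21, 2·[FTG] = -5/3
[FGP]:[FTG] = -5/21:-5/3 = 1/7

[FGP]:[FTG] = 1/7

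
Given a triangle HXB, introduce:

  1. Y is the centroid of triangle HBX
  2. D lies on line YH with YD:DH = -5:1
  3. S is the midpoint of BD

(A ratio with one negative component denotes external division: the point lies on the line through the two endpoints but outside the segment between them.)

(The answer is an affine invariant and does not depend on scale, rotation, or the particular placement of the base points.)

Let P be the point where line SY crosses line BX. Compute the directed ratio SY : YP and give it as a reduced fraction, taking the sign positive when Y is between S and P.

Work in coordinates with H = (0, 0), X = (1, 0), B = (0, 1).
1. Y is the centroid of triangle HBX ⇒ Y = (1/3, 1/3)
2. D lies on line YH with YD:DH = -5:1 ⇒ D = (-1/12, -1/12)
3. S is the midpoint of BD ⇒ S = (-1/24, 11/24)
line SY meets BX at P = (5/6, 1/6)
Y = S + t·(P−S) with t = 3/7, so SY:YP = 3/7:4/7

SY:YP = 3/4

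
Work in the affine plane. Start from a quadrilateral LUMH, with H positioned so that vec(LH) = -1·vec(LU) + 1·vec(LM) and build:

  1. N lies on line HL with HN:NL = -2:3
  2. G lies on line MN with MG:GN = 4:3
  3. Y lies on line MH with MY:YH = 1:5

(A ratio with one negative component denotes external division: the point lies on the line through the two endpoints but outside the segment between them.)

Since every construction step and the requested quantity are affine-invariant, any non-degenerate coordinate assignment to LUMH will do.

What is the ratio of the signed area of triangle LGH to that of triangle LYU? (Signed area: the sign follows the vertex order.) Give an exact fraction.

[LGH]:[LYU] = -3/7

Assign L = (0, 0), U = (1, 0), M = (0, 1), H = (-1, 1) — the answer is frame-independent, so this choice is without loss of generality.
1. N lies on line HL with HN:NL = -2:3 ⇒ N = (-3, 3)
2. G lies on line MN with MG:GN = 4:3 ⇒ G = (-12/7, 15/7)
3. Y lies on line MH with MY:YH = 1:5 ⇒ Y = (-1/6, 1)
2·[LGH] = 3/7, 2·[LYU] = -1
[LGH]:[LYU] = 3/7:-1 = -3/7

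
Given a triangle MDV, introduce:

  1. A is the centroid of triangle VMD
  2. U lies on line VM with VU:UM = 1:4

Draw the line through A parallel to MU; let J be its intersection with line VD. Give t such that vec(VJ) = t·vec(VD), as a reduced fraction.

Assign M = (0, 0), D = (1, 0), V = (0, 1) — the answer is frame-independent, so this choice is without loss of generality.
1. A is the centroid of triangle VMD ⇒ A = (1/3, 1/3)
2. U lies on line VM with VU:UM = 1:4 ⇒ U = (0, 4/5)
through A parallel to MU: direction (0, 4/5); meets VD at J = (1/3, 2/3)
J = V + t·(D−V) with t = 1/3

t = 1/3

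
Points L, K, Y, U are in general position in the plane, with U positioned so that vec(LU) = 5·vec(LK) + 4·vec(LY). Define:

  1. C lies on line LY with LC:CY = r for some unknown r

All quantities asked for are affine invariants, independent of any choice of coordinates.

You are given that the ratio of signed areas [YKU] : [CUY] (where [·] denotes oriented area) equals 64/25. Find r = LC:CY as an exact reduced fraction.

Choose coordinates L = (0, 0), K = (1, 0), Y = (0, 1), U = (5, 4).
1. With LC:CY = r, write λ = r/(r+1) so C = L + λ·(Y−L); C is affine-linear in λ
Every point depending on C is an affine combination of C and λ-independent points, so each such coordinate is linear in λ; the λ² term in each signed area is a multiple of (Y−L)×(Y−L) = 0, so 2·[YKU] and 2·[CUY] are each linear in λ. Evaluating at λ=0 and λ=1:
  2·[YKU] = 8,   2·[CUY] = -5·λ + 5
So [YKU]:[CUY] = (8) / (-5·λ + 5). Setting this equal to 64/25:
  8 = 64/25·(-5·λ + 5)  ⇒  λ = 3/8
Then r = λ/(1−λ) = (3/8)/(5/8) = 3/5. Check: with r = 3/5, C = (0, 3/8) and [YKU]:[CUY] = 64/25 as required.

r = 3/5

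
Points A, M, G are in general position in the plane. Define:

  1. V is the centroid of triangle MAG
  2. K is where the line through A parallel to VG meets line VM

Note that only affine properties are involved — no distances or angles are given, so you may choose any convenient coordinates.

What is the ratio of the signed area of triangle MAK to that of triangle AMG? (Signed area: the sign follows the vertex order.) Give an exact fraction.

Set A = (0, 0), M = (1, 0), G = (0, 1); any affine frame gives the same invariant.
1. V is the centroid of triangle MAG ⇒ V = (1/3, 1/3)
2. K is where the line through A parallel to VG meets line VM ⇒ K = (-1/3, 2/3)
2·[MAK] = -2/3, 2·[AMG] = 1
[MAK]:[AMG] = -2/3:1 = -2/3

[MAK]:[AMG] = -2/3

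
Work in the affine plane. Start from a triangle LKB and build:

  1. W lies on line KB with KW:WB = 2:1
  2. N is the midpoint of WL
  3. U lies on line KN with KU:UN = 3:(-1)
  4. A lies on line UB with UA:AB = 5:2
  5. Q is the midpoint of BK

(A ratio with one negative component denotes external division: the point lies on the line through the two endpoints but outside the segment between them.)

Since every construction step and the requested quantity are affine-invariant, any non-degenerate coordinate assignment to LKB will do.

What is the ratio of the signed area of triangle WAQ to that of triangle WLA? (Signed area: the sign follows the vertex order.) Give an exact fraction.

[WAQ]:[WLA] = -3/28

Work in coordinates with L = (0, 0), K = (1, 0), B = (0, 1).
1. W lies on line KB with KW:WB = 2:1 ⇒ W = (1/3, 2/3)
2. N is the midpoint of WL ⇒ N = (1/6, 1/3)
3. U lies on line KN with KU:UN = 3:(-1) ⇒ U = (-1/4, 1/2)
4. A lies on line UB with UA:AB = 5:2 ⇒ A = (-1/14, 6/7)
5. Q is the midpoint of BK ⇒ Q = (1/2, 1/2)
2·[WAQ] = 1/28, 2·[WLA] = -1/3
[WAQ]:[WLA] = 1/28:-1/3 = -3/28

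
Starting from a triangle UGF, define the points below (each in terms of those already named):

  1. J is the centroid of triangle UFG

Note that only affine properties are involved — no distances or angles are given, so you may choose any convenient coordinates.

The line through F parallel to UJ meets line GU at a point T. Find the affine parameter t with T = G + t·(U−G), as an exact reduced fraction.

t = 2

Work in coordinates with U = (0, 0), G = (1, 0), F = (0, 1).
1. J is the centroid of triangle UFG ⇒ J = (1/3, 1/3)
through F parallel to UJ: direction (1/3, 1/3); meets GU at T = (-1, 0)
T = G + t·(U−G) with t = 2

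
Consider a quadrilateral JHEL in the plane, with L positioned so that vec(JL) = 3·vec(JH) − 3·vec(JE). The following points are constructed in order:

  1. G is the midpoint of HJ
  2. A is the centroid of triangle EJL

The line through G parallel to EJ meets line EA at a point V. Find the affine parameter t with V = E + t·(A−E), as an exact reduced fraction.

t = 1/2

Choose coordinates J = (0, 0), H = (1, 0), E = (0, 1), L = (3, -3).
1. G is the midpoint of HJ ⇒ G = (1/2, 0)
2. A is the centroid of triangle EJL ⇒ A = (1, -2/3)
through G parallel to EJ: direction (0, -1); meets EA at V = (1/2, 1/6)
V = E + t·(A−E) with t = 1/2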